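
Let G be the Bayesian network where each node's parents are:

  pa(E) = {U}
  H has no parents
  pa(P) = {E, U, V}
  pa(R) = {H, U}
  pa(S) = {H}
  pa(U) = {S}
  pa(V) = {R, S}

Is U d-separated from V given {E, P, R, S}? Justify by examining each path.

No

6 paths connect U and V; each must be blocked for d-separation to hold:
  1. U ← S ← H → R → V — S:chain[blocks]; H:fork[open]; R:chain[blocks] ⇒ blocked
  2. U ← S → V — S:fork[blocks] ⇒ blocked
  3. U → P ← V — P:collider[open] ⇒ active
  4. U → R ← H → S → V — R:collider[open]; H:fork[open]; S:chain[blocks] ⇒ blocked
  5. U → R → V — R:chain[blocks] ⇒ blocked
  6. U → E → P ← V — E:chain[blocks]; P:collider[open] ⇒ blocked
At least one path is unblocked, so d-separation fails.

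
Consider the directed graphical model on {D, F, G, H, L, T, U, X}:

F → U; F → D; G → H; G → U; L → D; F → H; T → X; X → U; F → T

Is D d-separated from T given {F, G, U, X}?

There are 3 undirected paths between D and T; checking each against the conditioning set {F, G, U, X}:
Path 1: D ← F → H ← G → U ← X ← T
  F is a fork here and F is conditioned on, so the path is blocked at F.
Path 2: D ← F → U ← X ← T
  F is a fork here and F is conditioned on, so the path is blocked at F.
Path 3: D ← F → T
  F is a fork here and F is conditioned on, so the path is blocked at F.
Every path is blocked, so D and T are d-separated given {F, G, U, X}.

Yes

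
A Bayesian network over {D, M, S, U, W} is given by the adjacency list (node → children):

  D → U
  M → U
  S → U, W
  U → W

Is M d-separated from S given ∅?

Yes

2 paths connect M and S; each must be blocked for d-separation to hold:
  1. M → U → W ← S — U:chain[open]; W:collider[blocks] ⇒ blocked
  2. M → U ← S — U:collider[blocks] ⇒ blocked
Since every path is blocked, d-separation holds.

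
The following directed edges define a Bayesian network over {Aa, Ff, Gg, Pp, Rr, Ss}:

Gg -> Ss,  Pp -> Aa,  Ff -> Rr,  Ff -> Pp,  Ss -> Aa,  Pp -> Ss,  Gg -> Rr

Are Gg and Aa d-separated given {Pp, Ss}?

4 paths connect Gg and Aa; each must be blocked for d-separation to hold:
  1. Gg → Rr ← Ff → Pp → Ss → Aa — Rr:collider[blocks]; Ff:fork[open]; Pp:chain[blocks]; Ss:chain[blocks] ⇒ blocked
  2. Gg → Rr ← Ff → Pp → Aa — Rr:collider[blocks]; Ff:fork[open]; Pp:chain[blocks] ⇒ blocked
  3. Gg → Ss ← Pp → Aa — Ss:collider[open]; Pp:fork[blocks] ⇒ blocked
  4. Gg → Ss → Aa — Ss:chain[blocks] ⇒ blocked
All paths are blocked; Gg ⊥ Aa | {Pp, Ss} holds.

Yes — Gg and Aa are d-separated given {Pp, Ss}.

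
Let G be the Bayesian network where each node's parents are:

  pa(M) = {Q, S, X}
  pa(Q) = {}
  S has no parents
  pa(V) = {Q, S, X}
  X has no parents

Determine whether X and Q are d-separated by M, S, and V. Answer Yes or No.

Enumerating the 4 paths from X to Q and testing each for blocking by {M, S, V}:
Path 1: X → V ← Q
  V is a collider and V is conditioned on, which opens it — no node blocks this path, so it is active.
Path 2: X → V ← S → M ← Q
  S is a fork here and S is conditioned on, so the path is blocked at S.
Path 3: X → M ← Q
  M is a collider and M is conditioned on, which opens it — no node blocks this path, so it is active.
Path 4: X → M ← S → V ← Q
  S is a fork here and S is conditioned on, so the path is blocked at S.
At least one path is unblocked, so d-separation fails.

No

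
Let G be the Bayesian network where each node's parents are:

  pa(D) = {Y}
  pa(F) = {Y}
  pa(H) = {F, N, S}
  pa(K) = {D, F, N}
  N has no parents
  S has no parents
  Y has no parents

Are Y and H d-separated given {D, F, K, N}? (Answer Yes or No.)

Yes

Enumerating the 4 paths from Y to H and testing each for blocking by {D, F, K, N}:
  1. Y → D → K ← F → H — D:chain[blocks]; K:collider[open]; F:fork[blocks] ⇒ blocked
  2. Y → D → K ← N → H — D:chain[blocks]; K:collider[open]; N:fork[blocks] ⇒ blocked
  3. Y → F → H — F:chain[blocks] ⇒ blocked
  4. Y → F → K ← N → H — F:chain[blocks]; K:collider[open]; N:fork[blocks] ⇒ blocked
Every path is blocked, so Y and H are d-separated given {D, F, K, N}.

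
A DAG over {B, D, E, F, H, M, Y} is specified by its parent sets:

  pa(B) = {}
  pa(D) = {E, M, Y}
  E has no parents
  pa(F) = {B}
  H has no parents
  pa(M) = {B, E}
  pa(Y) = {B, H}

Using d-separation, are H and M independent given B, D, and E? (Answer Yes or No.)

No

There are 3 undirected paths between H and M; checking each against the conditioning set {B, D, E}:
Path 1: H → Y → D ← E → M
  E is a fork here and E is conditioned on, so the path is blocked at E.
Path 2: H → Y → D ← M
  Y is a chain and Y is not conditioned on; D is a collider and D is conditioned on, which opens it — no node blocks this path, so it is active.
Path 3: H → Y ← B → M
  B is a fork here and B is conditioned on, so the path is blocked at B.
Because an active path exists, H and M are not d-separated.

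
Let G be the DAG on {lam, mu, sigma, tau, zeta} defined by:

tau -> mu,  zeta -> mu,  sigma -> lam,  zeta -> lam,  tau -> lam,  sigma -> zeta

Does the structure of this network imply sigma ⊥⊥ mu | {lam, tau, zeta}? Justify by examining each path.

Yes

We examine all 4 paths between sigma and mu:
Path 1: sigma → zeta → mu
  zeta is a chain here and zeta is conditioned on, so the path is blocked at zeta.
Path 2: sigma → zeta → lam ← tau → mu
  zeta is a chain here and zeta is conditioned on, so the path is blocked at zeta.
Path 3: sigma → lam ← tau → mu
  tau is a fork here and tau is conditioned on, so the path is blocked at tau.
Path 4: sigma → lam ← zeta → mu
  zeta is a fork here and zeta is conditioned on, so the path is blocked at zeta.
All paths are blocked; sigma ⊥ mu | {lam, tau, zeta} holds.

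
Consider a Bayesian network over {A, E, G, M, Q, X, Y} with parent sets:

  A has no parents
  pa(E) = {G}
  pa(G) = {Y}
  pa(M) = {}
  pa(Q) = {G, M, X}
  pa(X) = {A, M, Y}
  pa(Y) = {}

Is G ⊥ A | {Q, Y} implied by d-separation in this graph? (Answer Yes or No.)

No — G and A are not d-separated given {Q, Y}.

Enumerating the 3 paths from G to A and testing each for blocking by {Q, Y}:
Path 1: G → Q ← M → X ← A
  Q is a collider and Q is conditioned on, which opens it; M is a fork and M is not conditioned on; X is a collider and its descendant Q is conditioned on, which opens it — no node blocks this path, so it is active.
Path 2: G → Q ← X ← A
  Q is a collider and Q is conditioned on, which opens it; X is a chain and X is not conditioned on — no node blocks this path, so it is active.
Path 3: G ← Y → X ← A
  Y is a fork here and Y is conditioned on, so the path is blocked at Y.
Because an active path exists, G and A are not d-separated.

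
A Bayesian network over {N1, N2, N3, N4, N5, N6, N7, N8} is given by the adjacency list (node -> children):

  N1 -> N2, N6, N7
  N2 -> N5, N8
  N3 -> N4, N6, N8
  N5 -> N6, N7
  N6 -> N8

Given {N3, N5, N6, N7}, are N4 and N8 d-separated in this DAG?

Yes

Enumerating the 6 paths from N4 to N8 and testing each for blocking by {N3, N5, N6, N7}:
Path 1: N4 ← N3 → N6 ← N1 → N2 → N8
  N3 is a fork here and N3 is conditioned on, so the path is blocked at N3.
Path 2: N4 ← N3 → N6 ← N1 → N7 ← N5 ← N2 → N8
  N3 is a fork here and N3 is conditioned on, so the path is blocked at N3.
Path 3: N4 ← N3 → N6 ← N5 ← N2 → N8
  N3 is a fork here and N3 is conditioned on, so the path is blocked at N3.
Path 4: N4 ← N3 → N6 ← N5 → N7 ← N1 → N2 → N8
  N3 is a fork here and N3 is conditioned on, so the path is blocked at N3.
Path 5: N4 ← N3 → N6 → N8
  N3 is a fork here and N3 is conditioned on, so the path is blocked at N3.
Path 6: N4 ← N3 → N8
  N3 is a fork here and N3 is conditioned on, so the path is blocked at N3.
All paths are blocked; N4 ⊥ N8 | {N3, N5, N6, N7} holds.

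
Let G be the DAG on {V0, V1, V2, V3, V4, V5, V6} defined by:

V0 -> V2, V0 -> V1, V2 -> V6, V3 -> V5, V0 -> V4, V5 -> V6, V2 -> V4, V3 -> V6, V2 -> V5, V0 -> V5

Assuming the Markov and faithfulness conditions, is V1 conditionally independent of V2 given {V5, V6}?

No

We examine all 5 paths between V1 and V2:
Path 1: V1 ← V0 → V5 ← V2
  V0 is a fork and V0 is not conditioned on; V5 is a collider and V5 is conditioned on, which opens it — no node blocks this path, so it is active.
Path 2: V1 ← V0 → V5 ← V3 → V6 ← V2
  V0 is a fork and V0 is not conditioned on; V5 is a collider and V5 is conditioned on, which opens it; V3 is a fork and V3 is not conditioned on; V6 is a collider and V6 is conditioned on, which opens it — no node blocks this path, so it is active.
Path 3: V1 ← V0 → V5 → V6 ← V2
  V5 is a chain here and V5 is conditioned on, so the path is blocked at V5.
Path 4: V1 ← V0 → V2
  V0 is a fork and V0 is not conditioned on — no node blocks this path, so it is active.
Path 5: V1 ← V0 → V4 ← V2
  V4 is a collider here and neither V4 nor any of its descendants is conditioned on, so the collider stays closed — the path is blocked at V4.
Because an active path exists, V1 and V2 are not d-separated.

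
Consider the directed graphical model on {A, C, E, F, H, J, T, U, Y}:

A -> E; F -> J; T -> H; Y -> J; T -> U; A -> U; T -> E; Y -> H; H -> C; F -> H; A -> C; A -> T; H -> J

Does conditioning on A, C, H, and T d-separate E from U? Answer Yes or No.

Enumerating the 6 paths from E to U and testing each for blocking by {A, C, H, T}:
  1. E ← T → H → C ← A → U — T:fork[blocks]; H:chain[blocks]; C:collider[open]; A:fork[blocks] ⇒ blocked
  2. E ← T → U — T:fork[blocks] ⇒ blocked
  3. E ← T ← A → U — T:chain[blocks]; A:fork[blocks] ⇒ blocked
  4. E ← A → T → U — A:fork[blocks]; T:chain[blocks] ⇒ blocked
  5. E ← A → C ← H ← T → U — A:fork[blocks]; C:collider[open]; H:chain[blocks]; T:fork[blocks] ⇒ blocked
  6. E ← A → U — A:fork[blocks] ⇒ blocked
Every path is blocked, so E and U are d-separated given {A, C, H, T}.

Yes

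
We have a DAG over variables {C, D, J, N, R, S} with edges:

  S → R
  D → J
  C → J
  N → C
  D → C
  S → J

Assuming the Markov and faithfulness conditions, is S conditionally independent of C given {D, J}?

No — S and C are not d-separated given {D, J}.

2 paths connect S and C; each must be blocked for d-separation to hold:
Path 1: S → J ← D → C
  D is a fork here and D is conditioned on, so the path is blocked at D.
Path 2: S → J ← C
  J is a collider and J is conditioned on, which opens it — no node blocks this path, so it is active.
Because an active path exists, S and C are not d-separated.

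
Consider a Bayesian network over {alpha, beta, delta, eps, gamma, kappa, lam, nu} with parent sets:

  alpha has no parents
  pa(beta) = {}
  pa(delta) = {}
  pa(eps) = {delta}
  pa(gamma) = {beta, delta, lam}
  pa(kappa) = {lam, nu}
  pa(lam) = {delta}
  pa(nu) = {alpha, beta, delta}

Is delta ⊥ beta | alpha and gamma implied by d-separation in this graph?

We examine all 6 paths between delta and beta:
Path 1: delta → gamma ← beta
  gamma is a collider and gamma is conditioned on, which opens it — no node blocks this path, so it is active.
Path 2: delta → gamma ← lam → kappa ← nu ← beta
  kappa is a collider here and neither kappa nor any of its descendants is conditioned on, so the collider stays closed — the path is blocked at kappa.
Path 3: delta → lam → kappa ← nu ← beta
  kappa is a collider here and neither kappa nor any of its descendants is conditioned on, so the collider stays closed — the path is blocked at kappa.
Path 4: delta → lam → gamma ← beta
  lam is a chain and lam is not conditioned on; gamma is a collider and gamma is conditioned on, which opens it — no node blocks this path, so it is active.
Path 5: delta → nu ← beta
  nu is a collider here and neither nu nor any of its descendants is conditioned on, so the collider stays closed — the path is blocked at nu.
Path 6: delta → nu → kappa ← lam → gamma ← beta
  kappa is a collider here and neither kappa nor any of its descendants is conditioned on, so the collider stays closed — the path is blocked at kappa.
Because an active path exists, delta and beta are not d-separated.

No — delta and beta are not d-separated given {alpha, gamma}.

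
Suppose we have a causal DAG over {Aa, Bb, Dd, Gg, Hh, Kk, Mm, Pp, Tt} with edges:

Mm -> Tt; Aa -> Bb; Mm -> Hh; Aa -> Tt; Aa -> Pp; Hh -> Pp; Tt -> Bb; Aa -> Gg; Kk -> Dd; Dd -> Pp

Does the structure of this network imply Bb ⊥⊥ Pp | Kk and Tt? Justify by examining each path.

No

Enumerating the 4 paths from Bb to Pp and testing each for blocking by {Kk, Tt}:
  1. Bb ← Tt ← Aa → Pp — Tt:chain[blocks]; Aa:fork[open] ⇒ blocked
  2. Bb ← Tt ← Mm → Hh → Pp — Tt:chain[blocks]; Mm:fork[open]; Hh:chain[open] ⇒ blocked
  3. Bb ← Aa → Tt ← Mm → Hh → Pp — Aa:fork[open]; Tt:collider[open]; Mm:fork[open]; Hh:chain[open] ⇒ active
  4. Bb ← Aa → Pp — Aa:fork[open] ⇒ active
Since the path Bb ← Aa → Tt ← Mm → Hh → Pp is active, Bb and Pp are not d-separated given {Kk, Tt}.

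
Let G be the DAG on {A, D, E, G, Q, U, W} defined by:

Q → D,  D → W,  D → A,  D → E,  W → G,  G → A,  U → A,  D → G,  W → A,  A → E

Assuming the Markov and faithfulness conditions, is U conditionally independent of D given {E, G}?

6 paths connect U and D; each must be blocked for d-separation to hold:
Path 1: U → A ← G ← W ← D
  G is a chain here and G is conditioned on, so the path is blocked at G.
Path 2: U → A ← G ← D
  G is a chain here and G is conditioned on, so the path is blocked at G.
Path 3: U → A ← W → G ← D
  A is a collider and its descendant E is conditioned on, which opens it; W is a fork and W is not conditioned on; G is a collider and G is conditioned on, which opens it — no node blocks this path, so it is active.
Path 4: U → A ← W ← D
  A is a collider and its descendant E is conditioned on, which opens it; W is a chain and W is not conditioned on — no node blocks this path, so it is active.
Path 5: U → A ← D
  A is a collider and its descendant E is conditioned on, which opens it — no node blocks this path, so it is active.
Path 6: U → A → E ← D
  A is a chain and A is not conditioned on; E is a collider and E is conditioned on, which opens it — no node blocks this path, so it is active.
At least one path is unblocked, so d-separation fails.

No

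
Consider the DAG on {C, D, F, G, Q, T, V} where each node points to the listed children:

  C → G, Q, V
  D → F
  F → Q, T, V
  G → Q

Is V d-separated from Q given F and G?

There are 3 undirected paths between V and Q; checking each against the conditioning set {F, G}:
Path 1: V ← F → Q
  F is a fork here and F is conditioned on, so the path is blocked at F.
Path 2: V ← C → Q
  C is a fork and C is not conditioned on — no node blocks this path, so it is active.
Path 3: V ← C → G → Q
  G is a chain here and G is conditioned on, so the path is blocked at G.
Since the path V ← C → Q is active, V and Q are not d-separated given {F, G}.

No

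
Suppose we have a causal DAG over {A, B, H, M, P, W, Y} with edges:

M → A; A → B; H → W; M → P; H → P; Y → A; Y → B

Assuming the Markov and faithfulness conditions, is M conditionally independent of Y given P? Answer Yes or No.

Yes

We examine all 2 paths between M and Y:
  1. M → A ← Y — A:collider[blocks] ⇒ blocked
  2. M → A → B ← Y — A:chain[open]; B:collider[blocks] ⇒ blocked
Since every path is blocked, d-separation holds.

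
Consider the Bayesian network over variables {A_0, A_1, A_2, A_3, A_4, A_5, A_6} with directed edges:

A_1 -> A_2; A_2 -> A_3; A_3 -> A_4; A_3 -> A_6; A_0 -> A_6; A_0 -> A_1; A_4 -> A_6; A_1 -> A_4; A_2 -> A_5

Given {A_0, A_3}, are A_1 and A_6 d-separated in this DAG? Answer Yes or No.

There are 5 undirected paths between A_1 and A_6; checking each against the conditioning set {A_0, A_3}:
Path 1: A_1 → A_2 → A_3 → A_4 → A_6
  A_3 is a chain here and A_3 is conditioned on, so the path is blocked at A_3.
Path 2: A_1 → A_2 → A_3 → A_6
  A_3 is a chain here and A_3 is conditioned on, so the path is blocked at A_3.
Path 3: A_1 ← A_0 → A_6
  A_0 is a fork here and A_0 is conditioned on, so the path is blocked at A_0.
Path 4: A_1 → A_4 ← A_3 → A_6
  A_4 is a collider here and neither A_4 nor any of its descendants is conditioned on, so the collider stays closed — the path is blocked at A_4.
Path 5: A_1 → A_4 → A_6
  A_4 is a chain and A_4 is not conditioned on — no node blocks this path, so it is active.
Since the path A_1 → A_4 → A_6 is active, A_1 and A_6 are not d-separated given {A_0, A_3}.

No — A_1 and A_6 are not d-separated given {A_0, A_3}.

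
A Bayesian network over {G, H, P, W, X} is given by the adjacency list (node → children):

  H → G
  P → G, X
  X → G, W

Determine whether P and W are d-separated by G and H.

2 paths connect P and W; each must be blocked for d-separation to hold:
  1. P → X → W — X:chain[open] ⇒ active
  2. P → G ← X → W — G:collider[open]; X:fork[open] ⇒ active
Because an active path exists, P and W are not d-separated.

No — P and W are not d-separated given {G, H}.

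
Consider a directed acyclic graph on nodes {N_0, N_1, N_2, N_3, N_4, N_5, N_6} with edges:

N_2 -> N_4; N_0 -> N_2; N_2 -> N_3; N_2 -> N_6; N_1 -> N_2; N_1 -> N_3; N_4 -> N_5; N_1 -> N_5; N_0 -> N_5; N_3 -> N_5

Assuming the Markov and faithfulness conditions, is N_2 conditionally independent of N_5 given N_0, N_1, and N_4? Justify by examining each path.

Enumerating the 6 paths from N_2 to N_5 and testing each for blocking by {N_0, N_1, N_4}:
Path 1: N_2 → N_4 → N_5
  N_4 is a chain here and N_4 is conditioned on, so the path is blocked at N_4.
Path 2: N_2 ← N_1 → N_3 → N_5
  N_1 is a fork here and N_1 is conditioned on, so the path is blocked at N_1.
Path 3: N_2 ← N_1 → N_5
  N_1 is a fork here and N_1 is conditioned on, so the path is blocked at N_1.
Path 4: N_2 → N_3 ← N_1 → N_5
  N_3 is a collider here and neither N_3 nor any of its descendants is conditioned on, so the collider stays closed — the path is blocked at N_3.
Path 5: N_2 → N_3 → N_5
  N_3 is a chain and N_3 is not conditioned on — no node blocks this path, so it is active.
Path 6: N_2 ← N_0 → N_5
  N_0 is a fork here and N_0 is conditioned on, so the path is blocked at N_0.
Because an active path exists, N_2 and N_5 are not d-separated.

No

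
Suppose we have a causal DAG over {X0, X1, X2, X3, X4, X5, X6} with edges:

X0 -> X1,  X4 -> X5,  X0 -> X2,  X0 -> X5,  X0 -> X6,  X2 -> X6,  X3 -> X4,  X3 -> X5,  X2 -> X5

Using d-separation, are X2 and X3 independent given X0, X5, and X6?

No — X2 and X3 are not d-separated given {X0, X5, X6}.

There are 6 undirected paths between X2 and X3; checking each against the conditioning set {X0, X5, X6}:
  1. X2 ← X0 → X5 ← X3 — X0:fork[blocks]; X5:collider[open] ⇒ blocked
  2. X2 ← X0 → X5 ← X4 ← X3 — X0:fork[blocks]; X5:collider[open]; X4:chain[open] ⇒ blocked
  3. X2 → X6 ← X0 → X5 ← X3 — X6:collider[open]; X0:fork[blocks]; X5:collider[open] ⇒ blocked
  4. X2 → X6 ← X0 → X5 ← X4 ← X3 — X6:collider[open]; X0:fork[blocks]; X5:collider[open]; X4:chain[open] ⇒ blocked
  5. X2 → X5 ← X3 — X5:collider[open] ⇒ active
  6. X2 → X5 ← X4 ← X3 — X5:collider[open]; X4:chain[open] ⇒ active
Because an active path exists, X2 and X3 are not d-separated.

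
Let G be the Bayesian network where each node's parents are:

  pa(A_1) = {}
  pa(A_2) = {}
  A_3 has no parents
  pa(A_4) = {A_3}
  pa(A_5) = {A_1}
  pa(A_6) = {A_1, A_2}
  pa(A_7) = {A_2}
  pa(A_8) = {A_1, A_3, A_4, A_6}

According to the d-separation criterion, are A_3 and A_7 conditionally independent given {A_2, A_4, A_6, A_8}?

Yes — A_3 and A_7 are d-separated given {A_2, A_4, A_6, A_8}.

Enumerating the 4 paths from A_3 to A_7 and testing each for blocking by {A_2, A_4, A_6, A_8}:
Path 1: A_3 → A_4 → A_8 ← A_6 ← A_2 → A_7
  A_4 is a chain here and A_4 is conditioned on, so the path is blocked at A_4.
Path 2: A_3 → A_4 → A_8 ← A_1 → A_6 ← A_2 → A_7
  A_4 is a chain here and A_4 is conditioned on, so the path is blocked at A_4.
Path 3: A_3 → A_8 ← A_6 ← A_2 → A_7
  A_6 is a chain here and A_6 is conditioned on, so the path is blocked at A_6.
Path 4: A_3 → A_8 ← A_1 → A_6 ← A_2 → A_7
  A_2 is a fork here and A_2 is conditioned on, so the path is blocked at A_2.
All paths are blocked; A_3 ⊥ A_7 | {A_2, A_4, A_6, A_8} holds.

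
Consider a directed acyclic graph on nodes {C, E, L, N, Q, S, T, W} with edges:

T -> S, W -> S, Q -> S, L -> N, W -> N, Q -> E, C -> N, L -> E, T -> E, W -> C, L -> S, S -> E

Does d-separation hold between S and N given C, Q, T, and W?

We examine all 6 paths between S and N:
  1. S ← W → N — W:fork[blocks] ⇒ blocked
  2. S ← W → C → N — W:fork[blocks]; C:chain[blocks] ⇒ blocked
  3. S → E ← L → N — E:collider[blocks]; L:fork[open] ⇒ blocked
  4. S ← Q → E ← L → N — Q:fork[blocks]; E:collider[blocks]; L:fork[open] ⇒ blocked
  5. S ← T → E ← L → N — T:fork[blocks]; E:collider[blocks]; L:fork[open] ⇒ blocked
  6. S ← L → N — L:fork[open] ⇒ active
At least one path is unblocked, so d-separation fails.

No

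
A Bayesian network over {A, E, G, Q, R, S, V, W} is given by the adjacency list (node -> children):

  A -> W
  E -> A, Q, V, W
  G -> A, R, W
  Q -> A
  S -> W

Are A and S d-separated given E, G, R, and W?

4 paths connect A and S; each must be blocked for d-separation to hold:
  1. A ← Q ← E → W ← S — Q:chain[open]; E:fork[blocks]; W:collider[open] ⇒ blocked
  2. A ← G → W ← S — G:fork[blocks]; W:collider[open] ⇒ blocked
  3. A ← E → W ← S — E:fork[blocks]; W:collider[open] ⇒ blocked
  4. A → W ← S — W:collider[open] ⇒ active
Because an active path exists, A and S are not d-separated.

No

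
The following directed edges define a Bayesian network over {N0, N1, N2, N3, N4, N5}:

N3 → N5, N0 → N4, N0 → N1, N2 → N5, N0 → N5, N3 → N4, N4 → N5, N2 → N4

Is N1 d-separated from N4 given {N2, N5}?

There are 4 undirected paths between N1 and N4; checking each against the conditioning set {N2, N5}:
Path 1: N1 ← N0 → N4
  N0 is a fork and N0 is not conditioned on — no node blocks this path, so it is active.
Path 2: N1 ← N0 → N5 ← N2 → N4
  N2 is a fork here and N2 is conditioned on, so the path is blocked at N2.
Path 3: N1 ← N0 → N5 ← N4
  N0 is a fork and N0 is not conditioned on; N5 is a collider and N5 is conditioned on, which opens it — no node blocks this path, so it is active.
Path 4: N1 ← N0 → N5 ← N3 → N4
  N0 is a fork and N0 is not conditioned on; N5 is a collider and N5 is conditioned on, which opens it; N3 is a fork and N3 is not conditioned on — no node blocks this path, so it is active.
At least one path is unblocked, so d-separation fails.

No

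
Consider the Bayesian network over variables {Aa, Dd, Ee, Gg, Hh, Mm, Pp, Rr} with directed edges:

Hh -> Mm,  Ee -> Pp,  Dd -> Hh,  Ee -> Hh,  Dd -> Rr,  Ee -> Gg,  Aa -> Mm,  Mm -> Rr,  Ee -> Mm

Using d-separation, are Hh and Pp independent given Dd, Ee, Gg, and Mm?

3 paths connect Hh and Pp; each must be blocked for d-separation to hold:
Path 1: Hh ← Ee → Pp
  Ee is a fork here and Ee is conditioned on, so the path is blocked at Ee.
Path 2: Hh → Mm ← Ee → Pp
  Ee is a fork here and Ee is conditioned on, so the path is blocked at Ee.
Path 3: Hh ← Dd → Rr ← Mm ← Ee → Pp
  Dd is a fork here and Dd is conditioned on, so the path is blocked at Dd.
All paths are blocked; Hh ⊥ Pp | {Dd, Ee, Gg, Mm} holds.

Yes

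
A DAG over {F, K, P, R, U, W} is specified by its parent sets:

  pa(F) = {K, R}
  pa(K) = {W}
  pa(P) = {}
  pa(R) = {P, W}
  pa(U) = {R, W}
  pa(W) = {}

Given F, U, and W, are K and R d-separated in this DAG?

No — K and R are not d-separated given {F, U, W}.

3 paths connect K and R; each must be blocked for d-separation to hold:
Path 1: K ← W → U ← R
  W is a fork here and W is conditioned on, so the path is blocked at W.
Path 2: K ← W → R
  W is a fork here and W is conditioned on, so the path is blocked at W.
Path 3: K → F ← R
  F is a collider and F is conditioned on, which opens it — no node blocks this path, so it is active.
Since the path K → F ← R is active, K and R are not d-separated given {F, U, W}.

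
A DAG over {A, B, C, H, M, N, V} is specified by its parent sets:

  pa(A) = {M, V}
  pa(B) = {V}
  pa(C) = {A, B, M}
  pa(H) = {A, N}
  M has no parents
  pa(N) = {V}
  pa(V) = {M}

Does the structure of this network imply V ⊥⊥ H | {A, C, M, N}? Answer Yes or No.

We examine all 6 paths between V and H:
Path 1: V → A → H
  A is a chain here and A is conditioned on, so the path is blocked at A.
Path 2: V → B → C ← A → H
  A is a fork here and A is conditioned on, so the path is blocked at A.
Path 3: V → B → C ← M → A → H
  M is a fork here and M is conditioned on, so the path is blocked at M.
Path 4: V ← M → C ← A → H
  M is a fork here and M is conditioned on, so the path is blocked at M.
Path 5: V ← M → A → H
  M is a fork here and M is conditioned on, so the path is blocked at M.
Path 6: V → N → H
  N is a chain here and N is conditioned on, so the path is blocked at N.
Every path is blocked, so V and H are d-separated given {A, C, M, N}.

Yes — V and H are d-separated given {A, C, M, N}.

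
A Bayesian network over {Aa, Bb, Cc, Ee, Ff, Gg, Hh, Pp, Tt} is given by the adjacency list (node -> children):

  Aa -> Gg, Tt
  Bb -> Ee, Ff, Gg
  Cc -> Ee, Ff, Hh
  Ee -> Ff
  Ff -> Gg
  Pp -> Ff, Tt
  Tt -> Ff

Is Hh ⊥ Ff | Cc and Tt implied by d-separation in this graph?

There are 6 undirected paths between Hh and Ff; checking each against the conditioning set {Cc, Tt}:
  1. Hh ← Cc → Ee ← Bb → Gg ← Aa → Tt ← Pp → Ff — Cc:fork[blocks]; Ee:collider[blocks]; Bb:fork[open]; Gg:collider[blocks]; Aa:fork[open]; Tt:collider[open]; Pp:fork[open] ⇒ blocked
  2. Hh ← Cc → Ee ← Bb → Gg ← Aa → Tt → Ff — Cc:fork[blocks]; Ee:collider[blocks]; Bb:fork[open]; Gg:collider[blocks]; Aa:fork[open]; Tt:chain[blocks] ⇒ blocked
  3. Hh ← Cc → Ee ← Bb → Gg ← Ff — Cc:fork[blocks]; Ee:collider[blocks]; Bb:fork[open]; Gg:collider[blocks] ⇒ blocked
  4. Hh ← Cc → Ee ← Bb → Ff — Cc:fork[blocks]; Ee:collider[blocks]; Bb:fork[open] ⇒ blocked
  5. Hh ← Cc → Ee → Ff — Cc:fork[blocks]; Ee:chain[open] ⇒ blocked
  6. Hh ← Cc → Ff — Cc:fork[blocks] ⇒ blocked
All paths are blocked; Hh ⊥ Ff | {Cc, Tt} holds.

Yes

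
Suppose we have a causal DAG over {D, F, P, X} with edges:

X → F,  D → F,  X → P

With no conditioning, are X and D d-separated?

There is one path between X and D:
Path 1: X → F ← D
  F is a collider here and neither F nor any of its descendants is conditioned on, so the collider stays closed — the path is blocked at F.
Every path is blocked, so X and D are d-separated given ∅.

Yes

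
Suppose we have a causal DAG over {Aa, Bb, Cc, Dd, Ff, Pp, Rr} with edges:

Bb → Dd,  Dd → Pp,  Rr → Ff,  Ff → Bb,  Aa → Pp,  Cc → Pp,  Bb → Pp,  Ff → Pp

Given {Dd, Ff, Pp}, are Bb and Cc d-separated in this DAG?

3 paths connect Bb and Cc; each must be blocked for d-separation to hold:
Path 1: Bb → Pp ← Cc
  Pp is a collider and Pp is conditioned on, which opens it — no node blocks this path, so it is active.
Path 2: Bb → Dd → Pp ← Cc
  Dd is a chain here and Dd is conditioned on, so the path is blocked at Dd.
Path 3: Bb ← Ff → Pp ← Cc
  Ff is a fork here and Ff is conditioned on, so the path is blocked at Ff.
At least one path is unblocked, so d-separation fails.

No — Bb and Cc are not d-separated given {Dd, Ff, Pp}.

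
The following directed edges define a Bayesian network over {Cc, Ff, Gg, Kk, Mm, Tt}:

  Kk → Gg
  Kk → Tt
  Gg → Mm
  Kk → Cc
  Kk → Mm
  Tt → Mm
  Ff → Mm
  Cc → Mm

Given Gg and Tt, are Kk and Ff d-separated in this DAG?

4 paths connect Kk and Ff; each must be blocked for d-separation to hold:
Path 1: Kk → Cc → Mm ← Ff
  Mm is a collider here and neither Mm nor any of its descendants is conditioned on, so the collider stays closed — the path is blocked at Mm.
Path 2: Kk → Mm ← Ff
  Mm is a collider here and neither Mm nor any of its descendants is conditioned on, so the collider stays closed — the path is blocked at Mm.
Path 3: Kk → Gg → Mm ← Ff
  Gg is a chain here and Gg is conditioned on, so the path is blocked at Gg.
Path 4: Kk → Tt → Mm ← Ff
  Tt is a chain here and Tt is conditioned on, so the path is blocked at Tt.
Since every path is blocked, d-separation holds.

Yes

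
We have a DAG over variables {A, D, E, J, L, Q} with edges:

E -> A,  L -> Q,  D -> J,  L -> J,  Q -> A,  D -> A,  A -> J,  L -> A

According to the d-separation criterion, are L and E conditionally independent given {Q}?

Yes

We examine all 4 paths between L and E:
Path 1: L → J ← D → A ← E
  J is a collider here and neither J nor any of its descendants is conditioned on, so the collider stays closed — the path is blocked at J.
Path 2: L → J ← A ← E
  J is a collider here and neither J nor any of its descendants is conditioned on, so the collider stays closed — the path is blocked at J.
Path 3: L → Q → A ← E
  Q is a chain here and Q is conditioned on, so the path is blocked at Q.
Path 4: L → A ← E
  A is a collider here and neither A nor any of its descendants is conditioned on, so the collider stays closed — the path is blocked at A.
All paths are blocked; L ⊥ E | {Q} holds.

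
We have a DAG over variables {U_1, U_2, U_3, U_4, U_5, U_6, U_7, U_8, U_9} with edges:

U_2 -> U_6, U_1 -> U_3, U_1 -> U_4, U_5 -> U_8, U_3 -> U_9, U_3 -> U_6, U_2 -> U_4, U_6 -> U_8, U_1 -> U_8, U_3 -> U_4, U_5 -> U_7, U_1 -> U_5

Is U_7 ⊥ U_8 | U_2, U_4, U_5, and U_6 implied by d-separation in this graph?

Yes

Enumerating the 6 paths from U_7 to U_8 and testing each for blocking by {U_2, U_4, U_5, U_6}:
Path 1: U_7 ← U_5 ← U_1 → U_3 → U_6 → U_8
  U_5 is a chain here and U_5 is conditioned on, so the path is blocked at U_5.
Path 2: U_7 ← U_5 ← U_1 → U_3 → U_4 ← U_2 → U_6 → U_8
  U_5 is a chain here and U_5 is conditioned on, so the path is blocked at U_5.
Path 3: U_7 ← U_5 ← U_1 → U_8
  U_5 is a chain here and U_5 is conditioned on, so the path is blocked at U_5.
Path 4: U_7 ← U_5 ← U_1 → U_4 ← U_2 → U_6 → U_8
  U_5 is a chain here and U_5 is conditioned on, so the path is blocked at U_5.
Path 5: U_7 ← U_5 ← U_1 → U_4 ← U_3 → U_6 → U_8
  U_5 is a chain here and U_5 is conditioned on, so the path is blocked at U_5.
Path 6: U_7 ← U_5 → U_8
  U_5 is a fork here and U_5 is conditioned on, so the path is blocked at U_5.
All paths are blocked; U_7 ⊥ U_8 | {U_2, U_4, U_5, U_6} holds.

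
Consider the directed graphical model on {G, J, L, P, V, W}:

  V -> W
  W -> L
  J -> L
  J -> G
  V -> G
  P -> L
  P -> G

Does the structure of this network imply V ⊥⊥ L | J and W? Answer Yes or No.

We examine all 3 paths between V and L:
  1. V → G ← P → L — G:collider[blocks]; P:fork[open] ⇒ blocked
  2. V → G ← J → L — G:collider[blocks]; J:fork[blocks] ⇒ blocked
  3. V → W → L — W:chain[blocks] ⇒ blocked
Since every path is blocked, d-separation holds.

Yes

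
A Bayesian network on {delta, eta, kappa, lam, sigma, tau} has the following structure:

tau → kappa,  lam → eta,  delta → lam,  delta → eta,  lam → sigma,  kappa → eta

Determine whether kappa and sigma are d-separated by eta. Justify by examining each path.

No

We examine all 2 paths between kappa and sigma:
Path 1: kappa → eta ← lam → sigma
  eta is a collider and eta is conditioned on, which opens it; lam is a fork and lam is not conditioned on — no node blocks this path, so it is active.
Path 2: kappa → eta ← delta → lam → sigma
  eta is a collider and eta is conditioned on, which opens it; delta is a fork and delta is not conditioned on; lam is a chain and lam is not conditioned on — no node blocks this path, so it is active.
Because an active path exists, kappa and sigma are not d-separated.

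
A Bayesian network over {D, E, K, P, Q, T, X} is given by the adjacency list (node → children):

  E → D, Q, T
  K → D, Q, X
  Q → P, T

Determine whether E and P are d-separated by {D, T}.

No

Enumerating the 3 paths from E to P and testing each for blocking by {D, T}:
Path 1: E → Q → P
  Q is a chain and Q is not conditioned on — no node blocks this path, so it is active.
Path 2: E → T ← Q → P
  T is a collider and T is conditioned on, which opens it; Q is a fork and Q is not conditioned on — no node blocks this path, so it is active.
Path 3: E → D ← K → Q → P
  D is a collider and D is conditioned on, which opens it; K is a fork and K is not conditioned on; Q is a chain and Q is not conditioned on — no node blocks this path, so it is active.
Because an active path exists, E and P are not d-separated.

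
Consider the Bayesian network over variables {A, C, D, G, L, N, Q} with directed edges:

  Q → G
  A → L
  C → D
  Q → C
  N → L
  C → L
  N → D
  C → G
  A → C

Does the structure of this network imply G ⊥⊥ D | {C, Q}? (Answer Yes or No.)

Yes

There are 6 undirected paths between G and D; checking each against the conditioning set {C, Q}:
  1. G ← C → D — C:fork[blocks] ⇒ blocked
  2. G ← C ← A → L ← N → D — C:chain[blocks]; A:fork[open]; L:collider[blocks]; N:fork[open] ⇒ blocked
  3. G ← C → L ← N → D — C:fork[blocks]; L:collider[blocks]; N:fork[open] ⇒ blocked
  4. G ← Q → C → D — Q:fork[blocks]; C:chain[blocks] ⇒ blocked
  5. G ← Q → C ← A → L ← N → D — Q:fork[blocks]; C:collider[open]; A:fork[open]; L:collider[blocks]; N:fork[open] ⇒ blocked
  6. G ← Q → C → L ← N → D — Q:fork[blocks]; C:chain[blocks]; L:collider[blocks]; N:fork[open] ⇒ blocked
Since every path is blocked, d-separation holds.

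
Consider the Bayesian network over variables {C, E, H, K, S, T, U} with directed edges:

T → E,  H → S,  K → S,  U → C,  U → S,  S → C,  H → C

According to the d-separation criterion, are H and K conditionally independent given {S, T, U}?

There are 3 undirected paths between H and K; checking each against the conditioning set {S, T, U}:
Path 1: H → S ← K
  S is a collider and S is conditioned on, which opens it — no node blocks this path, so it is active.
Path 2: H → C ← U → S ← K
  C is a collider here and neither C nor any of its descendants is conditioned on, so the collider stays closed — the path is blocked at C.
Path 3: H → C ← S ← K
  C is a collider here and neither C nor any of its descendants is conditioned on, so the collider stays closed — the path is blocked at C.
At least one path is unblocked, so d-separation fails.

No — H and K are not d-separated given {S, T, U}.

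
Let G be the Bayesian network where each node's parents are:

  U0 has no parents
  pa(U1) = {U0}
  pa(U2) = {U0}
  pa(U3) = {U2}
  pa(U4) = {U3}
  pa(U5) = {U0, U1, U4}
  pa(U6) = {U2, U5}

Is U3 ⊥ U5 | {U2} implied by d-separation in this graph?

No — U3 and U5 are not d-separated given {U2}.

Enumerating the 4 paths from U3 to U5 and testing each for blocking by {U2}:
  1. U3 ← U2 → U6 ← U5 — U2:fork[blocks]; U6:collider[blocks] ⇒ blocked
  2. U3 ← U2 ← U0 → U5 — U2:chain[blocks]; U0:fork[open] ⇒ blocked
  3. U3 ← U2 ← U0 → U1 → U5 — U2:chain[blocks]; U0:fork[open]; U1:chain[open] ⇒ blocked
  4. U3 → U4 → U5 — U4:chain[open] ⇒ active
Since the path U3 → U4 → U5 is active, U3 and U5 are not d-separated given {U2}.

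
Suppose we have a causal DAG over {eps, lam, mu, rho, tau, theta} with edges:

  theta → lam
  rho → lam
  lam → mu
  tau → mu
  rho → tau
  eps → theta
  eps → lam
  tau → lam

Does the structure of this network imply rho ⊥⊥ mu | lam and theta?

Enumerating the 4 paths from rho to mu and testing each for blocking by {lam, theta}:
  1. rho → lam ← tau → mu — lam:collider[open]; tau:fork[open] ⇒ active
  2. rho → lam → mu — lam:chain[blocks] ⇒ blocked
  3. rho → tau → lam → mu — tau:chain[open]; lam:chain[blocks] ⇒ blocked
  4. rho → tau → mu — tau:chain[open] ⇒ active
At least one path is unblocked, so d-separation fails.

No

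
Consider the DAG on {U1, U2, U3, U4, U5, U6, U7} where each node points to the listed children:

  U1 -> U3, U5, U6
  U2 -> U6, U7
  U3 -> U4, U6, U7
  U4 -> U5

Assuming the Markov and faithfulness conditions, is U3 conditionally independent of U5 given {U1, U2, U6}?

We examine all 4 paths between U3 and U5:
  1. U3 → U7 ← U2 → U6 ← U1 → U5 — U7:collider[blocks]; U2:fork[blocks]; U6:collider[open]; U1:fork[blocks] ⇒ blocked
  2. U3 → U6 ← U1 → U5 — U6:collider[open]; U1:fork[blocks] ⇒ blocked
  3. U3 → U4 → U5 — U4:chain[open] ⇒ active
  4. U3 ← U1 → U5 — U1:fork[blocks] ⇒ blocked
Since the path U3 → U4 → U5 is active, U3 and U5 are not d-separated given {U1, U2, U6}.

No — U3 and U5 are not d-separated given {U1, U2, U6}.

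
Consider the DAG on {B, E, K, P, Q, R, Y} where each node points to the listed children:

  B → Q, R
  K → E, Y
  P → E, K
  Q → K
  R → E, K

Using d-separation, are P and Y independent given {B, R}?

4 paths connect P and Y; each must be blocked for d-separation to hold:
Path 1: P → K → Y
  K is a chain and K is not conditioned on — no node blocks this path, so it is active.
Path 2: P → E ← K → Y
  E is a collider here and neither E nor any of its descendants is conditioned on, so the collider stays closed — the path is blocked at E.
Path 3: P → E ← R → K → Y
  E is a collider here and neither E nor any of its descendants is conditioned on, so the collider stays closed — the path is blocked at E.
Path 4: P → E ← R ← B → Q → K → Y
  E is a collider here and neither E nor any of its descendants is conditioned on, so the collider stays closed — the path is blocked at E.
Since the path P → K → Y is active, P and Y are not d-separated given {B, R}.

No — P and Y are not d-separated given {B, R}.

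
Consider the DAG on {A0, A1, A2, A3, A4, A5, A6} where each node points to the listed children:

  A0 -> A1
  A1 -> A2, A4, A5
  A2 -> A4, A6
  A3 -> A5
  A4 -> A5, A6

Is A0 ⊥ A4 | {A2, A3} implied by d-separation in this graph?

No

Enumerating the 4 paths from A0 to A4 and testing each for blocking by {A2, A3}:
Path 1: A0 → A1 → A2 → A4
  A2 is a chain here and A2 is conditioned on, so the path is blocked at A2.
Path 2: A0 → A1 → A2 → A6 ← A4
  A2 is a chain here and A2 is conditioned on, so the path is blocked at A2.
Path 3: A0 → A1 → A4
  A1 is a chain and A1 is not conditioned on — no node blocks this path, so it is active.
Path 4: A0 → A1 → A5 ← A4
  A5 is a collider here and neither A5 nor any of its descendants is conditioned on, so the collider stays closed — the path is blocked at A5.
Since the path A0 → A1 → A4 is active, A0 and A4 are not d-separated given {A2, A3}.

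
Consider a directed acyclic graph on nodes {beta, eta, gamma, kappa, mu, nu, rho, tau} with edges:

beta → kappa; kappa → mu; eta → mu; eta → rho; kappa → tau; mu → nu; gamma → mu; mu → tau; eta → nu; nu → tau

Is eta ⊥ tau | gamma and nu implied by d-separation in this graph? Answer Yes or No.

We examine all 6 paths between eta and tau:
Path 1: eta → mu ← kappa → tau
  mu is a collider and its descendant nu is conditioned on, which opens it; kappa is a fork and kappa is not conditioned on — no node blocks this path, so it is active.
Path 2: eta → mu → tau
  mu is a chain and mu is not conditioned on — no node blocks this path, so it is active.
Path 3: eta → mu → nu → tau
  nu is a chain here and nu is conditioned on, so the path is blocked at nu.
Path 4: eta → nu ← mu ← kappa → tau
  nu is a collider and nu is conditioned on, which opens it; mu is a chain and mu is not conditioned on; kappa is a fork and kappa is not conditioned on — no node blocks this path, so it is active.
Path 5: eta → nu ← mu → tau
  nu is a collider and nu is conditioned on, which opens it; mu is a fork and mu is not conditioned on — no node blocks this path, so it is active.
Path 6: eta → nu → tau
  nu is a chain here and nu is conditioned on, so the path is blocked at nu.
Since the path eta → mu ← kappa → tau is active, eta and tau are not d-separated given {gamma, nu}.

No — eta and tau are not d-separated given {gamma, nu}.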